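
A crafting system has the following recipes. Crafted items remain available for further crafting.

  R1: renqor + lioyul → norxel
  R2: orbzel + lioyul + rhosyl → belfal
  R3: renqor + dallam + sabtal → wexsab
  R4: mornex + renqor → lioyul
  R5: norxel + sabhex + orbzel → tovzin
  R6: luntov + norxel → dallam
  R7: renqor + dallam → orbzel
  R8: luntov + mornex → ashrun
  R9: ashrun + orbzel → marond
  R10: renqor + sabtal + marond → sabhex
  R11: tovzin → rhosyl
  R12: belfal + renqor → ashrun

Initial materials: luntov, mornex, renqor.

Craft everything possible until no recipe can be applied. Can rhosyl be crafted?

rhosyl would need tovzin (R11), but tovzin is never obtained.

No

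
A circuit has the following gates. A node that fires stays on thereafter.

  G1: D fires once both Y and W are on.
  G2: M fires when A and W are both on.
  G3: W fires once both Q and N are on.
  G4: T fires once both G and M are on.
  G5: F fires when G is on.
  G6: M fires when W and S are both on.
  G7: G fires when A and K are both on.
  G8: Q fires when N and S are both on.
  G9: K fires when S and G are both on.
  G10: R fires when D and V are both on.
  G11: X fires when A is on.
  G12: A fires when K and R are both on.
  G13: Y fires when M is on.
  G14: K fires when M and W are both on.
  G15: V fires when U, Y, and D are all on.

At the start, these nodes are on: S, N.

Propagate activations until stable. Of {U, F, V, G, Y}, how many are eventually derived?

N and S are on, so Q fires (G8).
Q and N are on, so W fires (G3).
G6: W and S on → M on.
G13: M on → Y on.
No rule produces U, and it is not given.
F would need G (G5), but G never turns on.
V would need U, Y, and D (G15), but U never turns on.
G would need A and K (G7), but A never turns on.
Y: reached.
Reached: Y — 1 of the 5.

1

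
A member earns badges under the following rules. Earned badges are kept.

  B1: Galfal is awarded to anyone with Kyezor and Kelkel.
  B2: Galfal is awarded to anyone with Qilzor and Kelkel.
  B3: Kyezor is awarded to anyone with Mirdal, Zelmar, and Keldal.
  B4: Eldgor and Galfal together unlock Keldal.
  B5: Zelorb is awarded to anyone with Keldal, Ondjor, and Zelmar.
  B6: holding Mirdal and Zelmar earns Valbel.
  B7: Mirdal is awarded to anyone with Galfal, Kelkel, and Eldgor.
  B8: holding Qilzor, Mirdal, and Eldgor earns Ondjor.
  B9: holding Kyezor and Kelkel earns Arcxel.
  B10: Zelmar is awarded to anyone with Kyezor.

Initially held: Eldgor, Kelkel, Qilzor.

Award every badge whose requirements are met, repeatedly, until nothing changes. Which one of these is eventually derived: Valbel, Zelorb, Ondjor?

Ondjor

With Qilzor and Kelkel, Galfal is earned (B2).
With Galfal, Kelkel, and Eldgor, Mirdal is earned (B7).
With Qilzor, Mirdal, and Eldgor, Ondjor is earned (B8).
Valbel would need Mirdal and Zelmar (B6), but Zelmar is never earned. Zelorb would need Keldal, Ondjor, and Zelmar (B5), but Zelmar is never earned.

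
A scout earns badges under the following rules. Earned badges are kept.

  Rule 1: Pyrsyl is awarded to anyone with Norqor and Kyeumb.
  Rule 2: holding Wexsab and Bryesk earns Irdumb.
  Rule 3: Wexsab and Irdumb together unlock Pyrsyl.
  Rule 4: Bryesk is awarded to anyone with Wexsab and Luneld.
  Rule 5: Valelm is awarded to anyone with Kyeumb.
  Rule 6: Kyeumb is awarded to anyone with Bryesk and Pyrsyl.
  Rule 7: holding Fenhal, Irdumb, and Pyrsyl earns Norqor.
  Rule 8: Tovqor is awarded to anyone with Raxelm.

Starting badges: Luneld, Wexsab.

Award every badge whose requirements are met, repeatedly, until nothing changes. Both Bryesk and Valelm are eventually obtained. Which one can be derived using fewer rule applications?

Bryesk: With Wexsab and Luneld, Bryesk is earned (Rule 4). [1 rule application]
Valelm: With Wexsab and Luneld, Bryesk is earned (Rule 4). With Wexsab and Bryesk, Irdumb is earned (Rule 2). With Wexsab and Irdumb, Pyrsyl is earned (Rule 3). With Bryesk and Pyrsyl, Kyeumb is earned (Rule 6). With Kyeumb, Valelm is earned (Rule 5). [5 rule applications]
Bryesk needs fewer.

Bryesk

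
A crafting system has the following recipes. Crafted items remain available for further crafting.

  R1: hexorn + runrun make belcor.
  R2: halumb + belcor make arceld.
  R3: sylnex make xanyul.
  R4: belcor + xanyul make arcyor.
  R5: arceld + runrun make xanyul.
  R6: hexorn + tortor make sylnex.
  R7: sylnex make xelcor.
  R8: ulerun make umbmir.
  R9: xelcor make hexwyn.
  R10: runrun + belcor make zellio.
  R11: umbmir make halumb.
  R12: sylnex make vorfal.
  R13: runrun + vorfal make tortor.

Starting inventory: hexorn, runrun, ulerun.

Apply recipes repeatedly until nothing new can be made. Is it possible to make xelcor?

No

xelcor would need sylnex (R7), but sylnex is never obtained.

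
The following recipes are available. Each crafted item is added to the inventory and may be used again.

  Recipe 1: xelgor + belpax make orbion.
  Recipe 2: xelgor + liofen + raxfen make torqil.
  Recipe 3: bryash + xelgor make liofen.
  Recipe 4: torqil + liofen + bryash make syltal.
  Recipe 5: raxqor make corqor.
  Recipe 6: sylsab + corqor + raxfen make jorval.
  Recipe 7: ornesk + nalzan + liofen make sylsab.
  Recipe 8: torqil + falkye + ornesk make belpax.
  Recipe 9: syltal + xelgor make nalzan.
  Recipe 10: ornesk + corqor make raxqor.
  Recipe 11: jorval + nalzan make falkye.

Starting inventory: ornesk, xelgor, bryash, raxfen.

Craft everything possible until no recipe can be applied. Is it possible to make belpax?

No

belpax would need torqil, falkye, and ornesk (Recipe 8), but falkye is never obtained.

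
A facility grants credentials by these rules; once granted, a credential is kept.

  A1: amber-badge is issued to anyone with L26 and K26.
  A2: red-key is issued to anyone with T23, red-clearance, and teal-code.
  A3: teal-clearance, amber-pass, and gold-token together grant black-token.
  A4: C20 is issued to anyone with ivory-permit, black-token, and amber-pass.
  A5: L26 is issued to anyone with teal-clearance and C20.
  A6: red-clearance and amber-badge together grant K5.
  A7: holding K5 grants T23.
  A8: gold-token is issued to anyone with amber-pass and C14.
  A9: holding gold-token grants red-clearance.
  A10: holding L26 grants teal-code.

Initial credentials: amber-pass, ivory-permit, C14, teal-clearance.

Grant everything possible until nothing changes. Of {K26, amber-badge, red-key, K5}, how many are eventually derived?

No rule produces K26, and it is not given.
amber-badge would need L26 and K26 (A1), but K26 is never granted.
red-key would need T23, red-clearance, and teal-code (A2), but T23 is never granted.
K5 would need red-clearance and amber-badge (A6), but amber-badge is never granted.
None of the 4 are reached.

0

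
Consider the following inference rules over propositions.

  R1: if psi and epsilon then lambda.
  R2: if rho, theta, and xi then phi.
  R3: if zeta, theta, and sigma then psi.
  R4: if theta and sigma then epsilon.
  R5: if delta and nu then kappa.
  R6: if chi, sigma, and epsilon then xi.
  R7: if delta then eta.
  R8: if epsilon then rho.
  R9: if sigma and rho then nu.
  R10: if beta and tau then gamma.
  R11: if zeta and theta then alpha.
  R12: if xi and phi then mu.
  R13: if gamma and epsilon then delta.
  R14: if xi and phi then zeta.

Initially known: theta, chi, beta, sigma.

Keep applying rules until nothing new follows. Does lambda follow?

Yes

theta and sigma hold, so epsilon follows (R4).
chi, sigma, and epsilon hold, so xi follows (R6).
From epsilon, R8 gives rho.
rho, theta, and xi hold, so phi follows (R2).
From xi and phi, R14 gives zeta.
From zeta, theta, and sigma, R3 gives psi.
From psi and epsilon, R1 gives lambda.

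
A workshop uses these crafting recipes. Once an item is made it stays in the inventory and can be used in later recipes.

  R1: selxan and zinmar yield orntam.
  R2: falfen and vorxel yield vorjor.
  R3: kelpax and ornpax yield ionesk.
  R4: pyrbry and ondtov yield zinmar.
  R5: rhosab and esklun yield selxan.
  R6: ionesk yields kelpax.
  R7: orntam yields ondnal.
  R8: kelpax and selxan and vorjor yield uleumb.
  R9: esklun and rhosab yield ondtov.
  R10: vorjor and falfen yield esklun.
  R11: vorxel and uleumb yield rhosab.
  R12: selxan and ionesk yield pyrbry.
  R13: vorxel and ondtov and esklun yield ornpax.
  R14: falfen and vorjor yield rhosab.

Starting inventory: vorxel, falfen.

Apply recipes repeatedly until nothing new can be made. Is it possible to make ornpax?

Using R2, falfen and vorxel make vorjor.
falfen and vorjor → rhosab (R14).
vorjor and falfen → esklun (R10).
esklun and rhosab → ondtov (R9).
Using R13, vorxel, ondtov, and esklun make ornpax.

Yes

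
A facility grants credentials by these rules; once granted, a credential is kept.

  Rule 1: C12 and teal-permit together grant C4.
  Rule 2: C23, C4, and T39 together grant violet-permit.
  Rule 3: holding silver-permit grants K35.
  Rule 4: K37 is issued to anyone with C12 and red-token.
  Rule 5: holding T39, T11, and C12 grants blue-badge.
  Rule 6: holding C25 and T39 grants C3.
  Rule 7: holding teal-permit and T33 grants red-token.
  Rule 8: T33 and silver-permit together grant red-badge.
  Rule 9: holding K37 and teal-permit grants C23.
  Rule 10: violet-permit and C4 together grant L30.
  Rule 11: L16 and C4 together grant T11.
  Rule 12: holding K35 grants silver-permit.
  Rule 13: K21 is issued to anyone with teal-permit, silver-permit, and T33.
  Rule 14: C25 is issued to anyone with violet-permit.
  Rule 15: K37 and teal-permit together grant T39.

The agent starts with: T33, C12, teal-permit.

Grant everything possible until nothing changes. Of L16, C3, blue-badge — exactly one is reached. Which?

C3

Holding C12 and teal-permit grants C4 (Rule 1).
Holding teal-permit and T33 grants red-token (Rule 7).
Holding C12 and red-token grants K37 (Rule 4).
Holding K37 and teal-permit grants T39 (Rule 15).
Holding K37 and teal-permit grants C23 (Rule 9).
Holding C23, C4, and T39 grants violet-permit (Rule 2).
Holding violet-permit grants C25 (Rule 14).
Holding C25 and T39 grants C3 (Rule 6).
blue-badge would need T39, T11, and C12 (Rule 5), but T11 is never granted. No rule produces L16, and it is not given.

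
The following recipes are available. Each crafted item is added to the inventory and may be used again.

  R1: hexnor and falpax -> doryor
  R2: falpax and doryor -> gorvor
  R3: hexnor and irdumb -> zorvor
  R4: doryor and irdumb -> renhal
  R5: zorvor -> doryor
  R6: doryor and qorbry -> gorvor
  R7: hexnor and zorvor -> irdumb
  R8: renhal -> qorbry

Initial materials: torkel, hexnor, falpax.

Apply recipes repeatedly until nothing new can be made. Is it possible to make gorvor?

hexnor and falpax -> doryor (R1).
falpax and doryor -> gorvor (R2).

Yes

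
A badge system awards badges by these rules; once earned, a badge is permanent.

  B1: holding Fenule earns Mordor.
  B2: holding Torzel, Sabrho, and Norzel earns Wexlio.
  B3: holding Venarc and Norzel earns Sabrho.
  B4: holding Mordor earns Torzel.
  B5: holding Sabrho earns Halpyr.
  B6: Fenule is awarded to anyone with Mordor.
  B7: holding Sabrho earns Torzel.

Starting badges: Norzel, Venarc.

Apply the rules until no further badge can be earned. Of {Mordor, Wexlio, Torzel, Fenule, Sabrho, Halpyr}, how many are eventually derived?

With Venarc and Norzel, Sabrho is earned (B3).
With Sabrho, Halpyr is earned (B5).
With Sabrho, Torzel is earned (B7).
With Torzel, Sabrho, and Norzel, Wexlio is earned (B2).
Mordor would need Fenule (B1), but Fenule is never earned.
Wexlio: reached.
Torzel: reached.
Fenule would need Mordor (B6), but Mordor is never earned.
Sabrho: reached.
Halpyr: reached.
Reached: Wexlio, Torzel, Sabrho, and Halpyr — 4 of the 6.

4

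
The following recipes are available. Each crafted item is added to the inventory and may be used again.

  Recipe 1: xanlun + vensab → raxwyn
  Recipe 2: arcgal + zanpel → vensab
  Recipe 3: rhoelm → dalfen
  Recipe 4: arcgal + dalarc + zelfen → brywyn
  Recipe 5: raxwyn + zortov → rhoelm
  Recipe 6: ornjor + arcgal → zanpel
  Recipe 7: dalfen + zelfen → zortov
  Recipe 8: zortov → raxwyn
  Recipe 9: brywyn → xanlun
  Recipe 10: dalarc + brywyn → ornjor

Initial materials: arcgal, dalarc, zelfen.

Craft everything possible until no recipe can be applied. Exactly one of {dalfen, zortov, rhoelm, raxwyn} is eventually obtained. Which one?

raxwyn

arcgal + dalarc + zelfen → brywyn (Recipe 4).
Using Recipe 10, dalarc and brywyn make ornjor.
Using Recipe 9, brywyn makes xanlun.
Using Recipe 6, ornjor and arcgal make zanpel.
arcgal + zanpel → vensab (Recipe 2).
Using Recipe 1, xanlun and vensab make raxwyn.
dalfen would need rhoelm (Recipe 3), but rhoelm is never obtained. rhoelm would need raxwyn and zortov (Recipe 5), but zortov is never obtained. zortov would need dalfen and zelfen (Recipe 7), but dalfen is never obtained.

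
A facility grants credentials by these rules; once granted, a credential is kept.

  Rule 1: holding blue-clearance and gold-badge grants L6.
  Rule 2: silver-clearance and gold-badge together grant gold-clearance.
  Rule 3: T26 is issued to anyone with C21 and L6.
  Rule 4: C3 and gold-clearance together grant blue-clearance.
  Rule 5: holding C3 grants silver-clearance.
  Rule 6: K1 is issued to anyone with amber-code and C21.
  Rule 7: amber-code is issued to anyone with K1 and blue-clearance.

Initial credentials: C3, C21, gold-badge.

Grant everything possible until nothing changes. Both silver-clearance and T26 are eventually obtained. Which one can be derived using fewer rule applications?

silver-clearance

silver-clearance: Holding C3 grants silver-clearance (Rule 5). [1 rule application]
T26: Holding C3 grants silver-clearance (Rule 5). Holding silver-clearance and gold-badge grants gold-clearance (Rule 2). Holding C3 and gold-clearance grants blue-clearance (Rule 4). Holding blue-clearance and gold-badge grants L6 (Rule 1). Holding C21 and L6 grants T26 (Rule 3). [5 rule applications]
silver-clearance needs fewer.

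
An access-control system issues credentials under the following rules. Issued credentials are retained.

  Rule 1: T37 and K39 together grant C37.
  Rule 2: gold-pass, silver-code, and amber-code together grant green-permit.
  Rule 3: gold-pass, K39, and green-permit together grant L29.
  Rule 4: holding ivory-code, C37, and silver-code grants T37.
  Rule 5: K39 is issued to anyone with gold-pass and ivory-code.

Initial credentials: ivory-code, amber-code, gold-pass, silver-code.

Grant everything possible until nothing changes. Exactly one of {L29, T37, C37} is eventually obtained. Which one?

Holding gold-pass, silver-code, and amber-code grants green-permit (Rule 2).
Holding gold-pass and ivory-code grants K39 (Rule 5).
Holding gold-pass, K39, and green-permit grants L29 (Rule 3).
T37 would need ivory-code, C37, and silver-code (Rule 4), but C37 is never granted. C37 would need T37 and K39 (Rule 1), but T37 is never granted.

L29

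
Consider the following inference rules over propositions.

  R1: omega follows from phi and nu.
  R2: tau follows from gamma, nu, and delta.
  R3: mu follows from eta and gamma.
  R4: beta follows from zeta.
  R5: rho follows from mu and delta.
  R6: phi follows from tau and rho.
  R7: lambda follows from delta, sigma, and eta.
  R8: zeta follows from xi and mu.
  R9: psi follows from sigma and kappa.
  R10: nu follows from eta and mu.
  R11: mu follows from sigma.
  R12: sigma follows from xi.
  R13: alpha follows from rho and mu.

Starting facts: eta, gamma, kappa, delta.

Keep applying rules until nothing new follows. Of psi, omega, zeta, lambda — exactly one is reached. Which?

omega

From eta and gamma, R3 gives mu.
From mu and delta, R5 gives rho.
From eta and mu, R10 gives nu.
From gamma, nu, and delta, R2 gives tau.
From tau and rho, R6 gives phi.
phi and nu hold, so omega follows (R1).
psi would need sigma and kappa (R9), but sigma is never established. lambda would need delta, sigma, and eta (R7), but sigma is never established. zeta would need xi and mu (R8), but xi is never established.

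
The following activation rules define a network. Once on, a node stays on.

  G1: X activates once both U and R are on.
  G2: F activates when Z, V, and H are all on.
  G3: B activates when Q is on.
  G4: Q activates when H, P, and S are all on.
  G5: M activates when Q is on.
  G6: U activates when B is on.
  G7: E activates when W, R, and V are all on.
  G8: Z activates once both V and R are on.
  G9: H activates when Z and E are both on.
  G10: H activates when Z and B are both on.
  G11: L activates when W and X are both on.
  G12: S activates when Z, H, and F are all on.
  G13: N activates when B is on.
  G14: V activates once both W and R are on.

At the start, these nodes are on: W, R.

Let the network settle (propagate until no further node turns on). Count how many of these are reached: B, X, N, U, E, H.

G14: W and R on → V on.
G7: W, R, and V on → E on.
G8: V and R on → Z on.
Z and E are on, so H activates (G9).
B would need Q (G3), but Q never turns on.
X would need U and R (G1), but U never turns on.
N would need B (G13), but B never turns on.
U would need B (G6), but B never turns on.
E: reached.
H: reached.
Reached: E and H — 2 of the 6.

2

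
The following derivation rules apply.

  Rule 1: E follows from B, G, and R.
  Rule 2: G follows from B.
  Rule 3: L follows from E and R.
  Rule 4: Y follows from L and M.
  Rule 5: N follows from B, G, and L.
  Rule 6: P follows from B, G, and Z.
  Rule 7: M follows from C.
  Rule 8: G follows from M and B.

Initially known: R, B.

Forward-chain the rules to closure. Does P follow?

No

P would need B, G, and Z (Rule 6), but Z is never established.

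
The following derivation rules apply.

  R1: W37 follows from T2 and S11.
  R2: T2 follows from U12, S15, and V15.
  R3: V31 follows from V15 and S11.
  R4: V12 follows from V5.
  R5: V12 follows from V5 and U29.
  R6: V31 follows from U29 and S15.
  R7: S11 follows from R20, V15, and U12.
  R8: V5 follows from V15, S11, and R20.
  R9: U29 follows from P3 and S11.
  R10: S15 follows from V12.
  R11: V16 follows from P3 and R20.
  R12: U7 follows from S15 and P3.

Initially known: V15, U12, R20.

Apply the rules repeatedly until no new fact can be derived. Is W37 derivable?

From R20, V15, and U12, R7 gives S11.
V15, S11, and R20 hold, so V5 follows (R8).
V5 holds, so V12 follows (R4).
From V12, R10 gives S15.
From U12, S15, and V15, R2 gives T2.
T2 and S11 hold, so W37 follows (R1).

Yes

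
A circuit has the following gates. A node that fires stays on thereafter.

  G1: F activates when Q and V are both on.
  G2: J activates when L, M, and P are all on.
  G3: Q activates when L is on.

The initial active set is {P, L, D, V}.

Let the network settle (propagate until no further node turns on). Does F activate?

Yes

G3: L on → Q on.
G1: Q and V on → F on.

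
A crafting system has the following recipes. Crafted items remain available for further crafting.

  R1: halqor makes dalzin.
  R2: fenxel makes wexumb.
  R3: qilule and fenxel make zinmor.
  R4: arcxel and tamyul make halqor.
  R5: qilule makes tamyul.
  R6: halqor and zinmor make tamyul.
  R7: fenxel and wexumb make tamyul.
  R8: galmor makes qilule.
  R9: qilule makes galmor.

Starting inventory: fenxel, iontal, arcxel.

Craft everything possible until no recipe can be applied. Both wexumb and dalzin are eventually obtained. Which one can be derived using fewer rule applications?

wexumb: Using R2, fenxel makes wexumb. [1 rule application]
dalzin: Using R2, fenxel makes wexumb. Using R7, fenxel and wexumb make tamyul. arcxel and tamyul → halqor (R4). halqor → dalzin (R1). [4 rule applications]
wexumb needs fewer.

wexumb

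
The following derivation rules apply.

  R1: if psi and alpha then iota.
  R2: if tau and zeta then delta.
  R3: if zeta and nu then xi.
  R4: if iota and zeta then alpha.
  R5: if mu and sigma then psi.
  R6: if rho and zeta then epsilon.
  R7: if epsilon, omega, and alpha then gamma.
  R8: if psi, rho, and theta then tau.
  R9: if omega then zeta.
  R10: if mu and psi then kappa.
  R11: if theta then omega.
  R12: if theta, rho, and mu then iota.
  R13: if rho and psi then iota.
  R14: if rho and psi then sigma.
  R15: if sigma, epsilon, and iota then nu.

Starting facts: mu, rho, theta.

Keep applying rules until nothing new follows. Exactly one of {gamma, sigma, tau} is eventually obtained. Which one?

From theta, rho, and mu, R12 gives iota.
theta holds, so omega follows (R11).
omega holds, so zeta follows (R9).
From rho and zeta, R6 gives epsilon.
iota and zeta hold, so alpha follows (R4).
From epsilon, omega, and alpha, R7 gives gamma.
tau would need psi, rho, and theta (R8), but psi is never established. sigma would need rho and psi (R14), but psi is never established.

gamma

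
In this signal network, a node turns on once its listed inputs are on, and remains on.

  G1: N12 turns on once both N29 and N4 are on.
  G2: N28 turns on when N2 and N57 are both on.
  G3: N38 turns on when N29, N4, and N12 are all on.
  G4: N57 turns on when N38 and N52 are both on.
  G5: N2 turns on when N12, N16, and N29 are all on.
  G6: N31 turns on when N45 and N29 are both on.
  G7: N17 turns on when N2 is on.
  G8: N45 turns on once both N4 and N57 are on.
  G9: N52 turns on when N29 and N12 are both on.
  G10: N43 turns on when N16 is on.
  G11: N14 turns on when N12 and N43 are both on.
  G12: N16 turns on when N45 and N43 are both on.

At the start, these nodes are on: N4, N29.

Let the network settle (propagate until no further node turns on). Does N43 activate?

N43 would need N16 (G10), but N16 never turns on.

No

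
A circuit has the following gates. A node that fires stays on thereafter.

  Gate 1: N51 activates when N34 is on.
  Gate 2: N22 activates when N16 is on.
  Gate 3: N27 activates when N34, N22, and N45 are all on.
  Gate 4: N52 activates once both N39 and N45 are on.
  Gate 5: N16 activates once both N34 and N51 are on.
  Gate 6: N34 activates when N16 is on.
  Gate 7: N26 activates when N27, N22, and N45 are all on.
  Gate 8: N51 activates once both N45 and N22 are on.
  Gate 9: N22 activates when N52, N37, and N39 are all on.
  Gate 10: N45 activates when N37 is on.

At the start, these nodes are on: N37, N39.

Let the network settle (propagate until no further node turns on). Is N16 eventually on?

N16 would need N34 and N51 (Gate 5), but N34 never turns on.

No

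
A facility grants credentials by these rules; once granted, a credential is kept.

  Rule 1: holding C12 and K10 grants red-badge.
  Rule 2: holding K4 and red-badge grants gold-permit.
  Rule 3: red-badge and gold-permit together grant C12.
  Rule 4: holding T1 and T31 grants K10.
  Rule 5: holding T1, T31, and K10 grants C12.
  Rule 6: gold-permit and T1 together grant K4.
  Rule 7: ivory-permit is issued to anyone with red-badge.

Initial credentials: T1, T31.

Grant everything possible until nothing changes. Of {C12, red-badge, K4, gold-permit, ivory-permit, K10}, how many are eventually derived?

Holding T1 and T31 grants K10 (Rule 4).
Holding T1, T31, and K10 grants C12 (Rule 5).
Holding C12 and K10 grants red-badge (Rule 1).
Holding red-badge grants ivory-permit (Rule 7).
C12: reached.
red-badge: reached.
K4 would need gold-permit and T1 (Rule 6), but gold-permit is never granted.
gold-permit would need K4 and red-badge (Rule 2), but K4 is never granted.
ivory-permit: reached.
K10: reached.
Reached: C12, red-badge, ivory-permit, and K10 — 4 of the 6.

4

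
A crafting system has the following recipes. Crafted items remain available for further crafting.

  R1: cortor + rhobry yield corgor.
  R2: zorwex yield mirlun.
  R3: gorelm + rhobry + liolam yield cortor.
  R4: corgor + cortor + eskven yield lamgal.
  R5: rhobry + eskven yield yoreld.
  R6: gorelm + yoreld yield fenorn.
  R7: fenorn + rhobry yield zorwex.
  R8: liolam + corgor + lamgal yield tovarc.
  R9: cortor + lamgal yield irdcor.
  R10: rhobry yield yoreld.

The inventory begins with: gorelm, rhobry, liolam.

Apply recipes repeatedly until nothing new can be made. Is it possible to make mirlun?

rhobry → yoreld (R10).
gorelm + yoreld → fenorn (R6).
Using R7, fenorn and rhobry make zorwex.
zorwex → mirlun (R2).

Yes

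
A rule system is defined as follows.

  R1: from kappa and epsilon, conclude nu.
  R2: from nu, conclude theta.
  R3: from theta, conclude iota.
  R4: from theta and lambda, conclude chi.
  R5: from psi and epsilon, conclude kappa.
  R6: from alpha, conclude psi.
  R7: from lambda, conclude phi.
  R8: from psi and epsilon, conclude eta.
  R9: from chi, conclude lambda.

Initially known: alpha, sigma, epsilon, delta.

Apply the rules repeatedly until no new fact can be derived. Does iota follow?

Yes

alpha holds, so psi follows (R6).
psi and epsilon hold, so kappa follows (R5).
From kappa and epsilon, R1 gives nu.
nu holds, so theta follows (R2).
theta holds, so iota follows (R3).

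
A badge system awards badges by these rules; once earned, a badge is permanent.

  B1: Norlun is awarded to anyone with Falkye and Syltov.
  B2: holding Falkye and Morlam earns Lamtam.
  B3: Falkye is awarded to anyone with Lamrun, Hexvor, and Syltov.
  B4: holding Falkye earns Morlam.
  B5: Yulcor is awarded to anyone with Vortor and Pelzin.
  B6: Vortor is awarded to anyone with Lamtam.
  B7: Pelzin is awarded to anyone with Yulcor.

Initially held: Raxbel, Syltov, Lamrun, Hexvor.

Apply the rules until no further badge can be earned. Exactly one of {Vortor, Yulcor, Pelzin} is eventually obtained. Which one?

With Lamrun, Hexvor, and Syltov, Falkye is earned (B3).
With Falkye, Morlam is earned (B4).
With Falkye and Morlam, Lamtam is earned (B2).
With Lamtam, Vortor is earned (B6).
Yulcor would need Vortor and Pelzin (B5), but Pelzin is never earned. Pelzin would need Yulcor (B7), but Yulcor is never earned.

Vortor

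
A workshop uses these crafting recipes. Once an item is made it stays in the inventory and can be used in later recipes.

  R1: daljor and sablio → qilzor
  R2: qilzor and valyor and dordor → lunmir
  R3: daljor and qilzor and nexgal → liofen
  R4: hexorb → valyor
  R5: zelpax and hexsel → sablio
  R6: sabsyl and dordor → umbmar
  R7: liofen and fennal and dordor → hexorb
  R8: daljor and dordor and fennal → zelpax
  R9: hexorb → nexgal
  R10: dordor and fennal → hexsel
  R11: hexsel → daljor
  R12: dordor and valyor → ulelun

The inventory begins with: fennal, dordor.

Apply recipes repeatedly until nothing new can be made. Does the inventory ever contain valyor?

valyor would need hexorb (R4), but hexorb is never obtained.

No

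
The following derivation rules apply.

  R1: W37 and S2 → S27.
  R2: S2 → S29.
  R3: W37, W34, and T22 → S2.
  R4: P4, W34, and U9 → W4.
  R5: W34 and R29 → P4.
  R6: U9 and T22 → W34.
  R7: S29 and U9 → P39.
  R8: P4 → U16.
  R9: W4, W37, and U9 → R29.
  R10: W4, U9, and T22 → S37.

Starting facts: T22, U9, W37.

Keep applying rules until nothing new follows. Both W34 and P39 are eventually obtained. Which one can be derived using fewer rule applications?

W34: U9 and T22 hold, so W34 follows (R6). [1 rule application]
P39: U9 and T22 hold, so W34 follows (R6). From W37, W34, and T22, R3 gives S2. S2 holds, so S29 follows (R2). S29 and U9 hold, so P39 follows (R7). [4 rule applications]
W34 needs fewer.

W34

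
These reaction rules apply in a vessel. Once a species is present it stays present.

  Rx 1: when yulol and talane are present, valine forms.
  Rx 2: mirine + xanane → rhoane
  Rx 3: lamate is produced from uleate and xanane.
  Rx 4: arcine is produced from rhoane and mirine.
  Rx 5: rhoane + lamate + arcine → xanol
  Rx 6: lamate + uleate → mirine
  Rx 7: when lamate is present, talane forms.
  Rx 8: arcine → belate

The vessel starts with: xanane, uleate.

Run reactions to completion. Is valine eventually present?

No

valine would need yulol and talane (Rx 1), but yulol never forms.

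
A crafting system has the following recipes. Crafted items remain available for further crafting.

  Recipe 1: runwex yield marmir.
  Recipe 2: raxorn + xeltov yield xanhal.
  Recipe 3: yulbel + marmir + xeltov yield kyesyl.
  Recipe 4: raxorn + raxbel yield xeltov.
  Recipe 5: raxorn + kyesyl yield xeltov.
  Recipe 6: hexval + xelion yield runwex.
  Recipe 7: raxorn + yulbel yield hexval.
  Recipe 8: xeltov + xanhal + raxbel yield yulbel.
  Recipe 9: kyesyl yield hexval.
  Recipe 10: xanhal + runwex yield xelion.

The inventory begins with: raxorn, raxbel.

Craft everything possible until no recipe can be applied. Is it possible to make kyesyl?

kyesyl would need yulbel, marmir, and xeltov (Recipe 3), but marmir is never obtained.

No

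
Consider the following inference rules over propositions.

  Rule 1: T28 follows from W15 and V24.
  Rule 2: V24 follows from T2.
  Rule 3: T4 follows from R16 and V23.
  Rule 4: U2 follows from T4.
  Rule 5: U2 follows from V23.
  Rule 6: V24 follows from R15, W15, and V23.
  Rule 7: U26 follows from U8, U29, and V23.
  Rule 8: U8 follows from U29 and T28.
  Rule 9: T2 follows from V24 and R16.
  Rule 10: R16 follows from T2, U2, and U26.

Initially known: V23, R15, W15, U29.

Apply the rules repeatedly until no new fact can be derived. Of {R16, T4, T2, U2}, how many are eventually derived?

1

From V23, Rule 5 gives U2.
R16 would need T2, U2, and U26 (Rule 10), but T2 is never established.
T4 would need R16 and V23 (Rule 3), but R16 is never established.
T2 would need V24 and R16 (Rule 9), but R16 is never established.
U2: reached.
Reached: U2 — 1 of the 4.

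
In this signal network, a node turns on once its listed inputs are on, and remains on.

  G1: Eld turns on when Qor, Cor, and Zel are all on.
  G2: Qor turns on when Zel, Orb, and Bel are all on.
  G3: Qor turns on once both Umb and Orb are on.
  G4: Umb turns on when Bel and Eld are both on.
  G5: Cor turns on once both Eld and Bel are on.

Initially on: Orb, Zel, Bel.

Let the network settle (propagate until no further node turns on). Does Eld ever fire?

No

Eld would need Qor, Cor, and Zel (G1), but Cor never turns on.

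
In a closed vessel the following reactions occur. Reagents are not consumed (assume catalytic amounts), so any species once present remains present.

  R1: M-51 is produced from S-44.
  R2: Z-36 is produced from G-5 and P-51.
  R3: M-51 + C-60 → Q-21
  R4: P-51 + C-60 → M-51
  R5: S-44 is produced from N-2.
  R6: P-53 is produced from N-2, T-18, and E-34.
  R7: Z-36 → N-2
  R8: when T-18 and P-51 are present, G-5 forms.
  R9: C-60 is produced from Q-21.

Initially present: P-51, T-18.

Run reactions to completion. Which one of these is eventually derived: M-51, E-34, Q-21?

T-18 and P-51 present → G-5 forms (R8).
G-5 and P-51 present → Z-36 forms (R2).
Z-36 present → N-2 forms (R7).
N-2 present → S-44 forms (R5).
S-44 present → M-51 forms (R1).
Q-21 would need M-51 and C-60 (R3), but C-60 never forms. No rule produces E-34, and it is not given.

M-51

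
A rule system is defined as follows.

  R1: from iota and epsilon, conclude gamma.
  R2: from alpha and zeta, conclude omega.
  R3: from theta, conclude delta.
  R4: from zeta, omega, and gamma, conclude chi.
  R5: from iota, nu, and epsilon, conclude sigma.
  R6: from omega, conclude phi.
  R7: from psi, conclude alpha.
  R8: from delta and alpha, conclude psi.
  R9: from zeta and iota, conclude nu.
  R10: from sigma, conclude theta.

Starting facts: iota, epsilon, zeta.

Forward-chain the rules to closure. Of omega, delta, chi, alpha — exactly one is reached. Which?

delta

zeta and iota hold, so nu follows (R9).
iota, nu, and epsilon hold, so sigma follows (R5).
From sigma, R10 gives theta.
From theta, R3 gives delta.
alpha would need psi (R7), but psi is never established. chi would need zeta, omega, and gamma (R4), but omega is never established. omega would need alpha and zeta (R2), but alpha is never established.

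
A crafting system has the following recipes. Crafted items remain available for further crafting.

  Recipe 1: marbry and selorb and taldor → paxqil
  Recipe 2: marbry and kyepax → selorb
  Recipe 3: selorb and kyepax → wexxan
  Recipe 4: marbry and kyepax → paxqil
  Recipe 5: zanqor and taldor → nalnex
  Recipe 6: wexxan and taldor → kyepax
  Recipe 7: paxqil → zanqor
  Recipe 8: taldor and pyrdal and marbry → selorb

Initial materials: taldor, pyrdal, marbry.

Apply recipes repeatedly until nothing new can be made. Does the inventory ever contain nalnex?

taldor and pyrdal and marbry → selorb (Recipe 8).
Using Recipe 1, marbry, selorb, and taldor make paxqil.
Using Recipe 7, paxqil makes zanqor.
zanqor and taldor → nalnex (Recipe 5).

Yes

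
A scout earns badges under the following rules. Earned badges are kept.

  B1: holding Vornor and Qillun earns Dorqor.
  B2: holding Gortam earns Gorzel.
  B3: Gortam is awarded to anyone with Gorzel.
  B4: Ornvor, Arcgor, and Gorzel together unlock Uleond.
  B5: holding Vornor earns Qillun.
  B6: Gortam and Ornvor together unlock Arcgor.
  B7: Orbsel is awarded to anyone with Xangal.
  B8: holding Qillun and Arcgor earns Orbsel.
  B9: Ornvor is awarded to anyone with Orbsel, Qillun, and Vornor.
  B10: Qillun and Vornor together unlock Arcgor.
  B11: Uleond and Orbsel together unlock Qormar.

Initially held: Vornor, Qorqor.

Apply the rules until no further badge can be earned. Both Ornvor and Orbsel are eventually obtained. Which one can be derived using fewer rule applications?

Orbsel

Orbsel: With Vornor, Qillun is earned (B5). With Qillun and Vornor, Arcgor is earned (B10). With Qillun and Arcgor, Orbsel is earned (B8). [3 rule applications]
Ornvor: With Vornor, Qillun is earned (B5). With Qillun and Vornor, Arcgor is earned (B10). With Qillun and Arcgor, Orbsel is earned (B8). With Orbsel, Qillun, and Vornor, Ornvor is earned (B9). [4 rule applications]
Orbsel needs fewer.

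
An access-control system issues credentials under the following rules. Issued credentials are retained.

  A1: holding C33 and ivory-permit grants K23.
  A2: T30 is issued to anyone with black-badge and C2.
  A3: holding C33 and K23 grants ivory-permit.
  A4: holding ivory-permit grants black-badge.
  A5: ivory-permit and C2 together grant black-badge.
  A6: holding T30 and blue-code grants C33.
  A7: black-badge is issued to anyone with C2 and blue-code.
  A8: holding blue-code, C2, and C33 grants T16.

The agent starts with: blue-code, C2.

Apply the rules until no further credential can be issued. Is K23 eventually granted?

No

K23 would need C33 and ivory-permit (A1), but ivory-permit is never granted.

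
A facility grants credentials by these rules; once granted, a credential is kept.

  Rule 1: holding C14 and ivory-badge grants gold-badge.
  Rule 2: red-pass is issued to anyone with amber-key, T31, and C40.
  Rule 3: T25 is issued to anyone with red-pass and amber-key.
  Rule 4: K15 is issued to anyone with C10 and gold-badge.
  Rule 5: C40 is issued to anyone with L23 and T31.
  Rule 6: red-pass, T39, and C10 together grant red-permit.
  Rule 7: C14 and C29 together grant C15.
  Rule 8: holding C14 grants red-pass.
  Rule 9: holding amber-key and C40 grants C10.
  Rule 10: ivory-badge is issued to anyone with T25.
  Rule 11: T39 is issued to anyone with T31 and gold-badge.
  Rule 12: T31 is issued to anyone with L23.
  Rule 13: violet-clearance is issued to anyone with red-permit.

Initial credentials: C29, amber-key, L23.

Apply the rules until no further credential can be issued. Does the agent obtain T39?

No

T39 would need T31 and gold-badge (Rule 11), but gold-badge is never granted.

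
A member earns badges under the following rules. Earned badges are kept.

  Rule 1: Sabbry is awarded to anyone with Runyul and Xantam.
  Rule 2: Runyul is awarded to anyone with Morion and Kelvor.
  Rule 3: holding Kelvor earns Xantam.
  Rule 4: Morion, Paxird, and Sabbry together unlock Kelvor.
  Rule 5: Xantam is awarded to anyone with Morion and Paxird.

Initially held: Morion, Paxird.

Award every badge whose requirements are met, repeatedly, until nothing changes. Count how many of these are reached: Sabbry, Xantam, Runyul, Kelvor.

With Morion and Paxird, Xantam is earned (Rule 5).
Sabbry would need Runyul and Xantam (Rule 1), but Runyul is never earned.
Xantam: reached.
Runyul would need Morion and Kelvor (Rule 2), but Kelvor is never earned.
Kelvor would need Morion, Paxird, and Sabbry (Rule 4), but Sabbry is never earned.
Reached: Xantam — 1 of the 4.

1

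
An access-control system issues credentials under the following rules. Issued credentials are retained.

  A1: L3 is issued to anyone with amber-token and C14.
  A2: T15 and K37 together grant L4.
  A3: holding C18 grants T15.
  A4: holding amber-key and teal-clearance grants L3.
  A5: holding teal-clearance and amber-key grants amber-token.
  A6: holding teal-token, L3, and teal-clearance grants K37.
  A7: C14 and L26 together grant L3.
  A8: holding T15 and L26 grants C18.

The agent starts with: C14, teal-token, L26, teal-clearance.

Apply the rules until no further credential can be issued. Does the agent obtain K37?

Yes

Holding C14 and L26 grants L3 (A7).
Holding teal-token, L3, and teal-clearance grants K37 (A6).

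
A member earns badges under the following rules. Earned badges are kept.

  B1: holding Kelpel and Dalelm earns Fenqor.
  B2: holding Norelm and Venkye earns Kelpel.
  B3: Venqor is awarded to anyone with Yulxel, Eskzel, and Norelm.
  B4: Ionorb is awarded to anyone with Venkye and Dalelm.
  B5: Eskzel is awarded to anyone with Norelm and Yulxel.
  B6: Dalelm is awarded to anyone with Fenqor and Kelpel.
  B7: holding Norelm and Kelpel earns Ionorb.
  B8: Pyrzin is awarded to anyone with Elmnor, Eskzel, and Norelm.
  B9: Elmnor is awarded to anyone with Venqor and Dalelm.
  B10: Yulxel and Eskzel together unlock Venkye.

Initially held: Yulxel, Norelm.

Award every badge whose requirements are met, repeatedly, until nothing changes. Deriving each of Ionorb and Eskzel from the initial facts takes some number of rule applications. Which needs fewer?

Eskzel

Eskzel: With Norelm and Yulxel, Eskzel is earned (B5). [1 rule application]
Ionorb: With Norelm and Yulxel, Eskzel is earned (B5). With Yulxel and Eskzel, Venkye is earned (B10). With Norelm and Venkye, Kelpel is earned (B2). With Norelm and Kelpel, Ionorb is earned (B7). [4 rule applications]
Eskzel needs fewer.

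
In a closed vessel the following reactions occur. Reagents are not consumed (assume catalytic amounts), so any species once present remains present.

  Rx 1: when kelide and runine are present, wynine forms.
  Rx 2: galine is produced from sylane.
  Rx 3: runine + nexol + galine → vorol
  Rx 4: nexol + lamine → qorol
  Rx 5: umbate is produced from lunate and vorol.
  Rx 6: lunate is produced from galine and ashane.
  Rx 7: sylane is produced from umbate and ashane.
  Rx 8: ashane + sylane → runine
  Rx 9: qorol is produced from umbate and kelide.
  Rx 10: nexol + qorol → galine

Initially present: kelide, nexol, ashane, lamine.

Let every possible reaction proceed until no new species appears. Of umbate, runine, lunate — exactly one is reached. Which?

lunate

nexol and lamine present → qorol forms (Rx 4).
nexol and qorol present → galine forms (Rx 10).
galine and ashane present → lunate forms (Rx 6).
umbate would need lunate and vorol (Rx 5), but vorol never forms. runine would need ashane and sylane (Rx 8), but sylane never forms.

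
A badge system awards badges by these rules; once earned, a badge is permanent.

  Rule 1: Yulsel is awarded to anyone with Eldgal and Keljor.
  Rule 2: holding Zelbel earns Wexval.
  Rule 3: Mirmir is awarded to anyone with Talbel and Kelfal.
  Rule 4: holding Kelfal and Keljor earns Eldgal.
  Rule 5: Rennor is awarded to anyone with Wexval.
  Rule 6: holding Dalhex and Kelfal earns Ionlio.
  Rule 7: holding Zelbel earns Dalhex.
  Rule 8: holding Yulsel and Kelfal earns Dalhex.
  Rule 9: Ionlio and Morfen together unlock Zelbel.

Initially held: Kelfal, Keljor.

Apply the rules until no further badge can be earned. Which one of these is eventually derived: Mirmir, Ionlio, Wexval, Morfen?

With Kelfal and Keljor, Eldgal is earned (Rule 4).
With Eldgal and Keljor, Yulsel is earned (Rule 1).
With Yulsel and Kelfal, Dalhex is earned (Rule 8).
With Dalhex and Kelfal, Ionlio is earned (Rule 6).
No rule produces Morfen, and it is not given. Wexval would need Zelbel (Rule 2), but Zelbel is never earned. Mirmir would need Talbel and Kelfal (Rule 3), but Talbel is never earned.

Ionlio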